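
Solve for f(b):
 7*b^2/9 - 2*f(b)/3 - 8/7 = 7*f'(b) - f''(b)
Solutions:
 f(b) = C1*exp(b*(21 - sqrt(465))/6) + C2*exp(b*(21 + sqrt(465))/6) + 7*b^2/6 - 49*b/2 + 7253/28


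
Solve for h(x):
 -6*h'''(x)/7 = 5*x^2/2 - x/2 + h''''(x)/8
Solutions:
 h(x) = C1 + C2*x + C3*x^2 + C4*exp(-48*x/7) - 7*x^5/144 + 413*x^4/6912 - 2891*x^3/82944


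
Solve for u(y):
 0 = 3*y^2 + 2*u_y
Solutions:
 u(y) = C1 - y^3/2


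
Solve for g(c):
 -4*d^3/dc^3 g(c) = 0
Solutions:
 g(c) = C1 + C2*c + C3*c^2


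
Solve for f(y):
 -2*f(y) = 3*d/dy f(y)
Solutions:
 f(y) = C1*exp(-2*y/3)


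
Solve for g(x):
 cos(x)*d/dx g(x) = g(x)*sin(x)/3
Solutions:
 g(x) = C1/cos(x)^(1/3)


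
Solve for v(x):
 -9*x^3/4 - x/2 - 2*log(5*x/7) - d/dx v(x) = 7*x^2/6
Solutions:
 v(x) = C1 - 9*x^4/16 - 7*x^3/18 - x^2/4 - 2*x*log(x) - 2*x*log(5) + 2*x + 2*x*log(7)


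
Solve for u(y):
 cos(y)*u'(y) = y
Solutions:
 u(y) = C1 + Integral(y/cos(y), y)


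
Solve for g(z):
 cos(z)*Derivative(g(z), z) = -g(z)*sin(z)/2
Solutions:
 g(z) = C1*sqrt(cos(z))


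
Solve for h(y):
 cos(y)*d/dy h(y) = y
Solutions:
 h(y) = C1 + Integral(y/cos(y), y)


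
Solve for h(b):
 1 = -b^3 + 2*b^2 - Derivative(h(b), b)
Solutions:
 h(b) = C1 - b^4/4 + 2*b^3/3 - b


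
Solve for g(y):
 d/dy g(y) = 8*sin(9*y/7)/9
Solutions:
 g(y) = C1 - 56*cos(9*y/7)/81


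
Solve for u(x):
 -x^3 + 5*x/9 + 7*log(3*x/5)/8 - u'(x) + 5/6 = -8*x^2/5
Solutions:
 u(x) = C1 - x^4/4 + 8*x^3/15 + 5*x^2/18 + 7*x*log(x)/8 - 7*x*log(5)/8 - x/24 + 7*x*log(3)/8


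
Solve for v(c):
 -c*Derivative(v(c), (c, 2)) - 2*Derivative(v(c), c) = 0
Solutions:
 v(c) = C1 + C2/c


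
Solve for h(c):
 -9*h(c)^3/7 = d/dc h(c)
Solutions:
 h(c) = -sqrt(14)*sqrt(-1/(C1 - 9*c))/2
 h(c) = sqrt(14)*sqrt(-1/(C1 - 9*c))/2


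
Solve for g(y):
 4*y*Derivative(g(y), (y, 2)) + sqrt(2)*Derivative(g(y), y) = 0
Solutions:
 g(y) = C1 + C2*y^(1 - sqrt(2)/4)


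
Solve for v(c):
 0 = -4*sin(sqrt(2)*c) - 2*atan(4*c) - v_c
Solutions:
 v(c) = C1 - 2*c*atan(4*c) + log(16*c^2 + 1)/4 + 2*sqrt(2)*cos(sqrt(2)*c)


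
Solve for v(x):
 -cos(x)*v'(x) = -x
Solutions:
 v(x) = C1 + Integral(x/cos(x), x)


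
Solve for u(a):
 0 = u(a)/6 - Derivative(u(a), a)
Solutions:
 u(a) = C1*exp(a/6)


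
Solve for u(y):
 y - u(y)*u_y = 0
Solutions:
 u(y) = -sqrt(C1 + y^2)
 u(y) = sqrt(C1 + y^2)


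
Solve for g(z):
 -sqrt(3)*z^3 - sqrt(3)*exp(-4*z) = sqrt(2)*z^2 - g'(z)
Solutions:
 g(z) = C1 + sqrt(3)*z^4/4 + sqrt(2)*z^3/3 - sqrt(3)*exp(-4*z)/4


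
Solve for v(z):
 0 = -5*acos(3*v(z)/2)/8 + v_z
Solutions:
 Integral(1/acos(3*_y/2), (_y, v(z))) = C1 + 5*z/8


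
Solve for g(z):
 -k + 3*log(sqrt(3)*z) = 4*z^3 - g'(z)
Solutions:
 g(z) = C1 + k*z + z^4 - 3*z*log(z) - 3*z*log(3)/2 + 3*z


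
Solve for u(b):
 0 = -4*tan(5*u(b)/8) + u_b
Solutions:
 u(b) = -8*asin(C1*exp(5*b/2))/5 + 8*pi/5
 u(b) = 8*asin(C1*exp(5*b/2))/5


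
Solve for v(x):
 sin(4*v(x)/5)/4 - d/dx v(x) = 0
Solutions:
 -x/4 + 5*log(cos(4*v(x)/5) - 1)/8 - 5*log(cos(4*v(x)/5) + 1)/8 = C1


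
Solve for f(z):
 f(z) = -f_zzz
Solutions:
 f(z) = C3*exp(-z) + (C1*sin(sqrt(3)*z/2) + C2*cos(sqrt(3)*z/2))*exp(z/2)


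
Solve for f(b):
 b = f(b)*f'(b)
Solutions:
 f(b) = -sqrt(C1 + b^2)
 f(b) = sqrt(C1 + b^2)


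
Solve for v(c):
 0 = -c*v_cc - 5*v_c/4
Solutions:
 v(c) = C1 + C2/c^(1/4)


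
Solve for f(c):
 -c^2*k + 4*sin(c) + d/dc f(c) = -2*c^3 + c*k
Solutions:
 f(c) = C1 - c^4/2 + c^3*k/3 + c^2*k/2 + 4*cos(c)


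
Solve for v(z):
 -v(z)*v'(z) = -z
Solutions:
 v(z) = -sqrt(C1 + z^2)
 v(z) = sqrt(C1 + z^2)


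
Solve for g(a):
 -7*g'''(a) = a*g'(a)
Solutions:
 g(a) = C1 + Integral(C2*airyai(-7^(2/3)*a/7) + C3*airybi(-7^(2/3)*a/7), a)


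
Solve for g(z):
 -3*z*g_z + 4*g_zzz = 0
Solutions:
 g(z) = C1 + Integral(C2*airyai(6^(1/3)*z/2) + C3*airybi(6^(1/3)*z/2), z)


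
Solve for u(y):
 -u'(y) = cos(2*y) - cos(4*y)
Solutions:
 u(y) = C1 - sin(2*y)/2 + sin(4*y)/4


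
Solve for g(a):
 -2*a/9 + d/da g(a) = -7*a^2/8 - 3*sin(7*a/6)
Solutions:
 g(a) = C1 - 7*a^3/24 + a^2/9 + 18*cos(7*a/6)/7


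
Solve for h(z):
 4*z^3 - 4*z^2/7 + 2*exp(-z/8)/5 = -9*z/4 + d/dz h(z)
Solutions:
 h(z) = C1 + z^4 - 4*z^3/21 + 9*z^2/8 - 16*exp(-z/8)/5


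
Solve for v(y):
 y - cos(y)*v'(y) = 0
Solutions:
 v(y) = C1 + Integral(y/cos(y), y)


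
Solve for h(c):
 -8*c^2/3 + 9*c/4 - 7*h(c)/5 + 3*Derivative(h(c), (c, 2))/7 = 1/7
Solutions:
 h(c) = C1*exp(-7*sqrt(15)*c/15) + C2*exp(7*sqrt(15)*c/15) - 40*c^2/21 + 45*c/28 - 435/343


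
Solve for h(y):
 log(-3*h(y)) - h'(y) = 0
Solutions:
 -Integral(1/(log(-_y) + log(3)), (_y, h(y))) = C1 - y


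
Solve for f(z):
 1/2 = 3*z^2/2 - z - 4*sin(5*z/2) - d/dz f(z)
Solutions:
 f(z) = C1 + z^3/2 - z^2/2 - z/2 + 8*cos(5*z/2)/5


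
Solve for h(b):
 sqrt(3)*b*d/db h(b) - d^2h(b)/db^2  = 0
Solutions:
 h(b) = C1 + C2*erfi(sqrt(2)*3^(1/4)*b/2)


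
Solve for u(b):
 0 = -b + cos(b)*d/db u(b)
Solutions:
 u(b) = C1 + Integral(b/cos(b), b)


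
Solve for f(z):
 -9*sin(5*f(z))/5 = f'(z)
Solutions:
 f(z) = -acos((-C1 - exp(18*z))/(C1 - exp(18*z)))/5 + 2*pi/5
 f(z) = acos((-C1 - exp(18*z))/(C1 - exp(18*z)))/5


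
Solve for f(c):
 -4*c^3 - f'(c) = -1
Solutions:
 f(c) = C1 - c^4 + c


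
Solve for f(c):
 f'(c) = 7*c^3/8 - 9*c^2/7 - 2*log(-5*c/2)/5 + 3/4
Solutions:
 f(c) = C1 + 7*c^4/32 - 3*c^3/7 - 2*c*log(-c)/5 + c*(-8*log(5) + 8*log(2) + 23)/20


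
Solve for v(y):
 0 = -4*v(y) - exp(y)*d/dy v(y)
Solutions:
 v(y) = C1*exp(4*exp(-y))


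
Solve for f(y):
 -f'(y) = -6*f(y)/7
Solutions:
 f(y) = C1*exp(6*y/7)


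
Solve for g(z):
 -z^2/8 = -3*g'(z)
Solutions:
 g(z) = C1 + z^3/72


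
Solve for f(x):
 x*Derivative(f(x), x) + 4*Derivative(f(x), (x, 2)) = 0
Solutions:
 f(x) = C1 + C2*erf(sqrt(2)*x/4)


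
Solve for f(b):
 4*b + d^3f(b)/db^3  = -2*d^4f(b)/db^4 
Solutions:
 f(b) = C1 + C2*b + C3*b^2 + C4*exp(-b/2) - b^4/6 + 4*b^3/3


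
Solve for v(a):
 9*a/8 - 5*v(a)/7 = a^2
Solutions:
 v(a) = 7*a*(9 - 8*a)/40


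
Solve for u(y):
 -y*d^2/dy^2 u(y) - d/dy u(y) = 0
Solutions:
 u(y) = C1 + C2*log(y)


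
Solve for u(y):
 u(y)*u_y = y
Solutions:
 u(y) = -sqrt(C1 + y^2)
 u(y) = sqrt(C1 + y^2)


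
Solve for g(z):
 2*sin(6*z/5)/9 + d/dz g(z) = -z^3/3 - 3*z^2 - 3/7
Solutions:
 g(z) = C1 - z^4/12 - z^3 - 3*z/7 + 5*cos(6*z/5)/27


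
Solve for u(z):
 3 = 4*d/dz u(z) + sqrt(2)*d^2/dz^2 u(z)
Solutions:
 u(z) = C1 + C2*exp(-2*sqrt(2)*z) + 3*z/4


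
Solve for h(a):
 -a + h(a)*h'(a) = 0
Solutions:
 h(a) = -sqrt(C1 + a^2)
 h(a) = sqrt(C1 + a^2)


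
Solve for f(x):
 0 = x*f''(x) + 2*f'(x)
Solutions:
 f(x) = C1 + C2/x


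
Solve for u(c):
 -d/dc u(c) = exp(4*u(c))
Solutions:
 u(c) = log(-I*(1/(C1 + 4*c))^(1/4))
 u(c) = log(I*(1/(C1 + 4*c))^(1/4))
 u(c) = log(-(1/(C1 + 4*c))^(1/4))
 u(c) = log(1/(C1 + 4*c))/4


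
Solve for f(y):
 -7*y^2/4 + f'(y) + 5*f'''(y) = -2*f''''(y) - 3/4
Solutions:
 f(y) = C1 + C2*exp(y*(-10 + 25/(12*sqrt(114) + 179)^(1/3) + (12*sqrt(114) + 179)^(1/3))/12)*sin(sqrt(3)*y*(-(12*sqrt(114) + 179)^(1/3) + 25/(12*sqrt(114) + 179)^(1/3))/12) + C3*exp(y*(-10 + 25/(12*sqrt(114) + 179)^(1/3) + (12*sqrt(114) + 179)^(1/3))/12)*cos(sqrt(3)*y*(-(12*sqrt(114) + 179)^(1/3) + 25/(12*sqrt(114) + 179)^(1/3))/12) + C4*exp(-y*(25/(12*sqrt(114) + 179)^(1/3) + 5 + (12*sqrt(114) + 179)^(1/3))/6) + 7*y^3/12 - 73*y/4


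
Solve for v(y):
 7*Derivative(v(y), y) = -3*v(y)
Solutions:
 v(y) = C1*exp(-3*y/7)


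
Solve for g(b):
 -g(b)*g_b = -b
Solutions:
 g(b) = -sqrt(C1 + b^2)
 g(b) = sqrt(C1 + b^2)


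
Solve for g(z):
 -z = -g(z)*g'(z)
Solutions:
 g(z) = -sqrt(C1 + z^2)
 g(z) = sqrt(C1 + z^2)


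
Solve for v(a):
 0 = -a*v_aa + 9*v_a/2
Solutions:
 v(a) = C1 + C2*a^(11/2)


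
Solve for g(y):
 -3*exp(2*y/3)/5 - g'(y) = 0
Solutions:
 g(y) = C1 - 9*exp(2*y/3)/10


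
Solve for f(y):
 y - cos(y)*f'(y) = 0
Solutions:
 f(y) = C1 + Integral(y/cos(y), y)


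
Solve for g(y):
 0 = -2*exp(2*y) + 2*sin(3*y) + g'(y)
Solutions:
 g(y) = C1 + exp(2*y) + 2*cos(3*y)/3


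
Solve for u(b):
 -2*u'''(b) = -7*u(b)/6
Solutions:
 u(b) = C3*exp(126^(1/3)*b/6) + (C1*sin(14^(1/3)*3^(1/6)*b/4) + C2*cos(14^(1/3)*3^(1/6)*b/4))*exp(-126^(1/3)*b/12)


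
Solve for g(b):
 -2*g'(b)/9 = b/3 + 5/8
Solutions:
 g(b) = C1 - 3*b^2/4 - 45*b/16


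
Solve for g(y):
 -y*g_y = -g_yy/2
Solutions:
 g(y) = C1 + C2*erfi(y)


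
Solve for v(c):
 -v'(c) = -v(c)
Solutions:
 v(c) = C1*exp(c)


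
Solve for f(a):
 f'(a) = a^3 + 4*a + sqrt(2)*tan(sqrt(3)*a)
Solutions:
 f(a) = C1 + a^4/4 + 2*a^2 - sqrt(6)*log(cos(sqrt(3)*a))/3


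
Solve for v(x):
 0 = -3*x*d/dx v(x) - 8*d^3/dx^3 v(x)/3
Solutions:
 v(x) = C1 + Integral(C2*airyai(-3^(2/3)*x/2) + C3*airybi(-3^(2/3)*x/2), x)


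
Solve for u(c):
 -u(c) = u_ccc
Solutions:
 u(c) = C3*exp(-c) + (C1*sin(sqrt(3)*c/2) + C2*cos(sqrt(3)*c/2))*exp(c/2)


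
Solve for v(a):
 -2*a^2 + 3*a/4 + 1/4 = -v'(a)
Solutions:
 v(a) = C1 + 2*a^3/3 - 3*a^2/8 - a/4


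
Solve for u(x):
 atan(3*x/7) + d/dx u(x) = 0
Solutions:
 u(x) = C1 - x*atan(3*x/7) + 7*log(9*x^2 + 49)/6


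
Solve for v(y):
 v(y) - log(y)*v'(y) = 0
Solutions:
 v(y) = C1*exp(li(y))


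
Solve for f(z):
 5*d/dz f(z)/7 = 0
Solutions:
 f(z) = C1


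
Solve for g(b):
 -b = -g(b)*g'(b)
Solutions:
 g(b) = -sqrt(C1 + b^2)
 g(b) = sqrt(C1 + b^2)


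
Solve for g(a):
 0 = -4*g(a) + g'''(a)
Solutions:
 g(a) = C3*exp(2^(2/3)*a) + (C1*sin(2^(2/3)*sqrt(3)*a/2) + C2*cos(2^(2/3)*sqrt(3)*a/2))*exp(-2^(2/3)*a/2)


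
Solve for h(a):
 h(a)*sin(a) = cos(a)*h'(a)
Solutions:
 h(a) = C1/cos(a)


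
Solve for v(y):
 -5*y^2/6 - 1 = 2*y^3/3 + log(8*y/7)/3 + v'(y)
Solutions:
 v(y) = C1 - y^4/6 - 5*y^3/18 - y*log(y)/3 - 2*y/3 + y*log(7^(1/3)/2)


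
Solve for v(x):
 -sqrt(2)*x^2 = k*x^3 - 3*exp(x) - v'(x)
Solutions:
 v(x) = C1 + k*x^4/4 + sqrt(2)*x^3/3 - 3*exp(x)


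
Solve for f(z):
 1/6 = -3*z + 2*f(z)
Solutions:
 f(z) = 3*z/2 + 1/12


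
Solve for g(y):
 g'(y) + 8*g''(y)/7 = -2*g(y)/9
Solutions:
 g(y) = (C1*sin(sqrt(7)*y/48) + C2*cos(sqrt(7)*y/48))*exp(-7*y/16)


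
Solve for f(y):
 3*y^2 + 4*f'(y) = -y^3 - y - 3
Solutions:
 f(y) = C1 - y^4/16 - y^3/4 - y^2/8 - 3*y/4


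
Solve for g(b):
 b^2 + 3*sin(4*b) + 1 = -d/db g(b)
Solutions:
 g(b) = C1 - b^3/3 - b + 3*cos(4*b)/4


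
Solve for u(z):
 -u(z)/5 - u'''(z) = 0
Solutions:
 u(z) = C3*exp(-5^(2/3)*z/5) + (C1*sin(sqrt(3)*5^(2/3)*z/10) + C2*cos(sqrt(3)*5^(2/3)*z/10))*exp(5^(2/3)*z/10)


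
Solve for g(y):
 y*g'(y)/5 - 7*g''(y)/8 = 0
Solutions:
 g(y) = C1 + C2*erfi(2*sqrt(35)*y/35)


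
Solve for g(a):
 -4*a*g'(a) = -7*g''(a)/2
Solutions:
 g(a) = C1 + C2*erfi(2*sqrt(7)*a/7)


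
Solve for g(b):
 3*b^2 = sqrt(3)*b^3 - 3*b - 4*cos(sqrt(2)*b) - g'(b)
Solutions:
 g(b) = C1 + sqrt(3)*b^4/4 - b^3 - 3*b^2/2 - 2*sqrt(2)*sin(sqrt(2)*b)


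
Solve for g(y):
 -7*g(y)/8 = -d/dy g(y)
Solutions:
 g(y) = C1*exp(7*y/8)


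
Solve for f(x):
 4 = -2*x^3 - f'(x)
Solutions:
 f(x) = C1 - x^4/2 - 4*x


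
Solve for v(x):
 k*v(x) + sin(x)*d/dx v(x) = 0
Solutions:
 v(x) = C1*exp(k*(-log(cos(x) - 1) + log(cos(x) + 1))/2)


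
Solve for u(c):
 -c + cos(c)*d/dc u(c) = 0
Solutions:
 u(c) = C1 + Integral(c/cos(c), c)


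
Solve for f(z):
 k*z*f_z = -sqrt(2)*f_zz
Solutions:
 f(z) = Piecewise((-2^(3/4)*sqrt(pi)*C1*erf(2^(1/4)*sqrt(k)*z/2)/(2*sqrt(k)) - C2, (k > 0) | (k < 0)), (-C1*z - C2, True))


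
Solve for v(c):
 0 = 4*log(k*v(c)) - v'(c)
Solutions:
 li(k*v(c))/k = C1 + 4*c


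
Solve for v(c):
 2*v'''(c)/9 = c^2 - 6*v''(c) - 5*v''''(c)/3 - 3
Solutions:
 v(c) = C1 + C2*c + c^4/72 - c^3/486 - 1295*c^2/4374 + (C3*sin(sqrt(809)*c/15) + C4*cos(sqrt(809)*c/15))*exp(-c/15)


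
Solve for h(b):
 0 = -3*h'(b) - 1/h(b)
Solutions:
 h(b) = -sqrt(C1 - 6*b)/3
 h(b) = sqrt(C1 - 6*b)/3


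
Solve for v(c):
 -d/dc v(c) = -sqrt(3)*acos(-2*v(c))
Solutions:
 Integral(1/acos(-2*_y), (_y, v(c))) = C1 + sqrt(3)*c


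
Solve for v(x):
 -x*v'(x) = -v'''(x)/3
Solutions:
 v(x) = C1 + Integral(C2*airyai(3^(1/3)*x) + C3*airybi(3^(1/3)*x), x)


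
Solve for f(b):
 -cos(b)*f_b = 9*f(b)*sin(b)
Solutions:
 f(b) = C1*cos(b)^9


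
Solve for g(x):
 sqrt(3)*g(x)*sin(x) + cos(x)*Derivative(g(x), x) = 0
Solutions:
 g(x) = C1*cos(x)^(sqrt(3))


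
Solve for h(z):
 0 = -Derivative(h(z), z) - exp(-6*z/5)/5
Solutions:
 h(z) = C1 + exp(-6*z/5)/6


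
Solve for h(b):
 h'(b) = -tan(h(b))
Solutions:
 h(b) = pi - asin(C1*exp(-b))
 h(b) = asin(C1*exp(-b))


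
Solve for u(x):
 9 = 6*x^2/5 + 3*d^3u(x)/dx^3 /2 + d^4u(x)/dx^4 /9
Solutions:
 u(x) = C1 + C2*x + C3*x^2 + C4*exp(-27*x/2) - x^5/75 + 2*x^4/405 + 10919*x^3/10935


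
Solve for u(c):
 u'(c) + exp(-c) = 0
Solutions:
 u(c) = C1 + exp(-c)


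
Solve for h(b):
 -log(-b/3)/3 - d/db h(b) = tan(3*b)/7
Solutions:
 h(b) = C1 - b*log(-b)/3 + b/3 + b*log(3)/3 + log(cos(3*b))/21


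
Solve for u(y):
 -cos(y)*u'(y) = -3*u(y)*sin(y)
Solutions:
 u(y) = C1/cos(y)^3


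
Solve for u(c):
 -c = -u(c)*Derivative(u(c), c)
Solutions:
 u(c) = -sqrt(C1 + c^2)
 u(c) = sqrt(C1 + c^2)


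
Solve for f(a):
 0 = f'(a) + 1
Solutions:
 f(a) = C1 - a


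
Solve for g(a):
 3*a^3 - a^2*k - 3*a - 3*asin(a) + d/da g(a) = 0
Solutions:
 g(a) = C1 - 3*a^4/4 + a^3*k/3 + 3*a^2/2 + 3*a*asin(a) + 3*sqrt(1 - a^2)


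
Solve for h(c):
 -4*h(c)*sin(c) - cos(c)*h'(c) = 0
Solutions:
 h(c) = C1*cos(c)^4


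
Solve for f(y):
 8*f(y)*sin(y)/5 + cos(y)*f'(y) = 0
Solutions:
 f(y) = C1*cos(y)^(8/5)


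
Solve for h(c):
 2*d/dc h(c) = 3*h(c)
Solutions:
 h(c) = C1*exp(3*c/2)


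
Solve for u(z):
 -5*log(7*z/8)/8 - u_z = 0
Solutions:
 u(z) = C1 - 5*z*log(z)/8 - 5*z*log(7)/8 + 5*z/8 + 15*z*log(2)/8


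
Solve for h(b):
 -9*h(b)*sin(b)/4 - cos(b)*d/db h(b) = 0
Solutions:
 h(b) = C1*cos(b)^(9/4)


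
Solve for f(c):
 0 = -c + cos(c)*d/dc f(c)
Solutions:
 f(c) = C1 + Integral(c/cos(c), c)


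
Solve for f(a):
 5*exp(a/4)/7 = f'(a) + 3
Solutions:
 f(a) = C1 - 3*a + 20*exp(a/4)/7


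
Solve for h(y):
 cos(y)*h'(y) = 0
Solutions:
 h(y) = C1


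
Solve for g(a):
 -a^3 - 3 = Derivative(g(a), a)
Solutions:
 g(a) = C1 - a^4/4 - 3*a


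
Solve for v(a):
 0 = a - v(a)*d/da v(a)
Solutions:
 v(a) = -sqrt(C1 + a^2)
 v(a) = sqrt(C1 + a^2)


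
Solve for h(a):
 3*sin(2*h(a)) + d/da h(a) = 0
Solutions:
 h(a) = pi - acos((-C1 - exp(12*a))/(C1 - exp(12*a)))/2
 h(a) = acos((-C1 - exp(12*a))/(C1 - exp(12*a)))/2


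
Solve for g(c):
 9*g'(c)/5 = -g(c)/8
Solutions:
 g(c) = C1*exp(-5*c/72)


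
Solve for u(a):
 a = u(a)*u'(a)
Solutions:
 u(a) = -sqrt(C1 + a^2)
 u(a) = sqrt(C1 + a^2)


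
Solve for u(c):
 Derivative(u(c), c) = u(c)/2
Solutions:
 u(c) = C1*exp(c/2)


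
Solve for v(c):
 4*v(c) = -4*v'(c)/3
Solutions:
 v(c) = C1*exp(-3*c)


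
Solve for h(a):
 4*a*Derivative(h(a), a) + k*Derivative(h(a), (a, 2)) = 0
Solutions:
 h(a) = C1 + C2*sqrt(k)*erf(sqrt(2)*a*sqrt(1/k))


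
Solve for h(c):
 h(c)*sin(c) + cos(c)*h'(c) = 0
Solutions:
 h(c) = C1*cos(c)


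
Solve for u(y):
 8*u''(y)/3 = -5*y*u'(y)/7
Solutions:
 u(y) = C1 + C2*erf(sqrt(105)*y/28)


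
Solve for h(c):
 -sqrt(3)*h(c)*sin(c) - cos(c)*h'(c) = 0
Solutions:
 h(c) = C1*cos(c)^(sqrt(3))


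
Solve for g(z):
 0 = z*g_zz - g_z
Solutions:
 g(z) = C1 + C2*z^2


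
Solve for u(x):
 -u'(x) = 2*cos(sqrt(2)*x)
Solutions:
 u(x) = C1 - sqrt(2)*sin(sqrt(2)*x)


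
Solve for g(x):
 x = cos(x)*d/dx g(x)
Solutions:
 g(x) = C1 + Integral(x/cos(x), x)


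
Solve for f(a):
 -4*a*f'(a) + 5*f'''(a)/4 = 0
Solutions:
 f(a) = C1 + Integral(C2*airyai(2*2^(1/3)*5^(2/3)*a/5) + C3*airybi(2*2^(1/3)*5^(2/3)*a/5), a)


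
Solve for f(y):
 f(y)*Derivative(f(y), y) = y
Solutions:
 f(y) = -sqrt(C1 + y^2)
 f(y) = sqrt(C1 + y^2)


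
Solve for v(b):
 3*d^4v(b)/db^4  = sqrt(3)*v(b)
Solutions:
 v(b) = C1*exp(-3^(7/8)*b/3) + C2*exp(3^(7/8)*b/3) + C3*sin(3^(7/8)*b/3) + C4*cos(3^(7/8)*b/3)


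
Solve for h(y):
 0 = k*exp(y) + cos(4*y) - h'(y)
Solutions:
 h(y) = C1 + k*exp(y) + sin(4*y)/4


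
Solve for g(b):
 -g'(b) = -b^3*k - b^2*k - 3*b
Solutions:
 g(b) = C1 + b^4*k/4 + b^3*k/3 + 3*b^2/2


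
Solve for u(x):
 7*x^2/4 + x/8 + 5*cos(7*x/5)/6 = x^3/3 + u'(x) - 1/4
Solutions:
 u(x) = C1 - x^4/12 + 7*x^3/12 + x^2/16 + x/4 + 25*sin(7*x/5)/42


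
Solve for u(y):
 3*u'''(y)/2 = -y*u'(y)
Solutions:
 u(y) = C1 + Integral(C2*airyai(-2^(1/3)*3^(2/3)*y/3) + C3*airybi(-2^(1/3)*3^(2/3)*y/3), y)


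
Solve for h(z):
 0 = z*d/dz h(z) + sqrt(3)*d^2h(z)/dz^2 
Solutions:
 h(z) = C1 + C2*erf(sqrt(2)*3^(3/4)*z/6)


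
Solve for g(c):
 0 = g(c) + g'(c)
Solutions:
 g(c) = C1*exp(-c)


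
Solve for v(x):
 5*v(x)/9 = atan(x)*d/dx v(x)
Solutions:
 v(x) = C1*exp(5*Integral(1/atan(x), x)/9)


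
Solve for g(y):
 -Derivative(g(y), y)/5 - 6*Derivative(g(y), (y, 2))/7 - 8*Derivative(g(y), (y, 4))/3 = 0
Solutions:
 g(y) = C1 + C2*exp(y*(-10*3^(2/3)*490^(1/3)/(49 + sqrt(4501))^(1/3) + 2100^(1/3)*(49 + sqrt(4501))^(1/3))/280)*sin(3^(1/6)*y*(30*490^(1/3)/(49 + sqrt(4501))^(1/3) + 3^(2/3)*700^(1/3)*(49 + sqrt(4501))^(1/3))/280) + C3*exp(y*(-10*3^(2/3)*490^(1/3)/(49 + sqrt(4501))^(1/3) + 2100^(1/3)*(49 + sqrt(4501))^(1/3))/280)*cos(3^(1/6)*y*(30*490^(1/3)/(49 + sqrt(4501))^(1/3) + 3^(2/3)*700^(1/3)*(49 + sqrt(4501))^(1/3))/280) + C4*exp(-y*(-10*3^(2/3)*490^(1/3)/(49 + sqrt(4501))^(1/3) + 2100^(1/3)*(49 + sqrt(4501))^(1/3))/140)


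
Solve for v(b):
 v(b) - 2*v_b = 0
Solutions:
 v(b) = C1*exp(b/2)


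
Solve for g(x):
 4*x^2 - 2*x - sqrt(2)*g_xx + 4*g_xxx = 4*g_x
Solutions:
 g(x) = C1 + C2*exp(x*(sqrt(2) + sqrt(66))/8) + C3*exp(x*(-sqrt(66) + sqrt(2))/8) + x^3/3 - sqrt(2)*x^2/4 - x^2/4 + sqrt(2)*x/8 + 9*x/4


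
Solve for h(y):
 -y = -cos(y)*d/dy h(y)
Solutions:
 h(y) = C1 + Integral(y/cos(y), y)


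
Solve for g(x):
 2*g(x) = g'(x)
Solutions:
 g(x) = C1*exp(2*x)


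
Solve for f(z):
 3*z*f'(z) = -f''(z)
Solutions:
 f(z) = C1 + C2*erf(sqrt(6)*z/2)


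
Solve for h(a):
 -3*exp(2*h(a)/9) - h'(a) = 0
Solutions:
 h(a) = 9*log(-sqrt(-1/(C1 - 3*a))) - 9*log(2)/2 + 9*log(3)
 h(a) = 9*log(-1/(C1 - 3*a))/2 - 9*log(2)/2 + 9*log(3)


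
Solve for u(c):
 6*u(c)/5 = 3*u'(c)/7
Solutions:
 u(c) = C1*exp(14*c/5)


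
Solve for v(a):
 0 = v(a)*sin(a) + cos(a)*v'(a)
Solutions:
 v(a) = C1*cos(a)


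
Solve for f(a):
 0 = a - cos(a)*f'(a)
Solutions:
 f(a) = C1 + Integral(a/cos(a), a)


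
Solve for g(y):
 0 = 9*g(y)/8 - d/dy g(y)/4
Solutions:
 g(y) = C1*exp(9*y/2)


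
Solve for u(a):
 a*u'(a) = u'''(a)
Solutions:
 u(a) = C1 + Integral(C2*airyai(a) + C3*airybi(a), a)


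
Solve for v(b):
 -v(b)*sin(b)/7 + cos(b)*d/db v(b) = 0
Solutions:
 v(b) = C1/cos(b)^(1/7)


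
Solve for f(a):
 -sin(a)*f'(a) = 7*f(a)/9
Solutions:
 f(a) = C1*(cos(a) + 1)^(7/18)/(cos(a) - 1)^(7/18)


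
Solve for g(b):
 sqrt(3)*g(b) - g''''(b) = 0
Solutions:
 g(b) = C1*exp(-3^(1/8)*b) + C2*exp(3^(1/8)*b) + C3*sin(3^(1/8)*b) + C4*cos(3^(1/8)*b)


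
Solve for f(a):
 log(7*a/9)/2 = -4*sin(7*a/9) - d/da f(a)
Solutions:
 f(a) = C1 - a*log(a)/2 - a*log(7)/2 + a/2 + a*log(3) + 36*cos(7*a/9)/7


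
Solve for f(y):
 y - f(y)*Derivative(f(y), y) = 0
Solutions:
 f(y) = -sqrt(C1 + y^2)
 f(y) = sqrt(C1 + y^2)


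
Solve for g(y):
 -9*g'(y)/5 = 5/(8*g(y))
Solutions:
 g(y) = -sqrt(C1 - 25*y)/6
 g(y) = sqrt(C1 - 25*y)/6


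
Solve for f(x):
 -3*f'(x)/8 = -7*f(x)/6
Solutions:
 f(x) = C1*exp(28*x/9)


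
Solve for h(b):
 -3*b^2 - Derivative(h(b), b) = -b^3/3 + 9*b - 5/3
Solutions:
 h(b) = C1 + b^4/12 - b^3 - 9*b^2/2 + 5*b/3


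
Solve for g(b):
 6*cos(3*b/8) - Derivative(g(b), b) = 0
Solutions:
 g(b) = C1 + 16*sin(3*b/8)


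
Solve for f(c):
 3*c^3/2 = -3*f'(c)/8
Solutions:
 f(c) = C1 - c^4


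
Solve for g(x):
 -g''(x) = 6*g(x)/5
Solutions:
 g(x) = C1*sin(sqrt(30)*x/5) + C2*cos(sqrt(30)*x/5)


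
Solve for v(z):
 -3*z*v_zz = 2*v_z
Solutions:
 v(z) = C1 + C2*z^(1/3)


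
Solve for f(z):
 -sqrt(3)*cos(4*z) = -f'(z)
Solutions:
 f(z) = C1 + sqrt(3)*sin(4*z)/4


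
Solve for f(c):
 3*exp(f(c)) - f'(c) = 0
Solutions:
 f(c) = log(-1/(C1 + 3*c))


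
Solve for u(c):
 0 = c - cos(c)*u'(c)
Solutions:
 u(c) = C1 + Integral(c/cos(c), c)


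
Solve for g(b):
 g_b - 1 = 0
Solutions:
 g(b) = C1 + b


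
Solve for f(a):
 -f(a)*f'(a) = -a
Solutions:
 f(a) = -sqrt(C1 + a^2)
 f(a) = sqrt(C1 + a^2)


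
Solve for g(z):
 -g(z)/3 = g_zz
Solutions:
 g(z) = C1*sin(sqrt(3)*z/3) + C2*cos(sqrt(3)*z/3)


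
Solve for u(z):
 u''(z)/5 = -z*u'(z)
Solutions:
 u(z) = C1 + C2*erf(sqrt(10)*z/2)


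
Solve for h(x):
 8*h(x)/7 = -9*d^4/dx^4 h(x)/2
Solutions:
 h(x) = (C1*sin(sqrt(6)*7^(3/4)*x/21) + C2*cos(sqrt(6)*7^(3/4)*x/21))*exp(-sqrt(6)*7^(3/4)*x/21) + (C3*sin(sqrt(6)*7^(3/4)*x/21) + C4*cos(sqrt(6)*7^(3/4)*x/21))*exp(sqrt(6)*7^(3/4)*x/21)


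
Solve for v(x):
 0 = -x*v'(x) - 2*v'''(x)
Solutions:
 v(x) = C1 + Integral(C2*airyai(-2^(2/3)*x/2) + C3*airybi(-2^(2/3)*x/2), x)


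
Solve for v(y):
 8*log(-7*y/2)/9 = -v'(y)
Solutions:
 v(y) = C1 - 8*y*log(-y)/9 + 8*y*(-log(7) + log(2) + 1)/9


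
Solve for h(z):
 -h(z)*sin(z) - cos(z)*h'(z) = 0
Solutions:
 h(z) = C1*cos(z)


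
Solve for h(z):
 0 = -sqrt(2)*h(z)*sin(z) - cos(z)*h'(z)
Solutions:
 h(z) = C1*cos(z)^(sqrt(2))


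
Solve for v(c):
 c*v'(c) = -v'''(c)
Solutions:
 v(c) = C1 + Integral(C2*airyai(-c) + C3*airybi(-c), c)


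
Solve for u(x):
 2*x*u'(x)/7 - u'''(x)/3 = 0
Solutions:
 u(x) = C1 + Integral(C2*airyai(6^(1/3)*7^(2/3)*x/7) + C3*airybi(6^(1/3)*7^(2/3)*x/7), x)


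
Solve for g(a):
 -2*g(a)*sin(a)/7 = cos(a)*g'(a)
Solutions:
 g(a) = C1*cos(a)^(2/7)


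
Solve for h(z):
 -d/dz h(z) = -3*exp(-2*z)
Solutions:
 h(z) = C1 - 3*exp(-2*z)/2


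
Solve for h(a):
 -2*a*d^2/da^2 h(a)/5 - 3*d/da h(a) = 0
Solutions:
 h(a) = C1 + C2/a^(13/2)


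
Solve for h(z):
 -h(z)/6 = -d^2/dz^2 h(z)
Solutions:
 h(z) = C1*exp(-sqrt(6)*z/6) + C2*exp(sqrt(6)*z/6)


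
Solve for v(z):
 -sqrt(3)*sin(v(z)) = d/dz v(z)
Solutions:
 v(z) = -acos((-C1 - exp(2*sqrt(3)*z))/(C1 - exp(2*sqrt(3)*z))) + 2*pi
 v(z) = acos((-C1 - exp(2*sqrt(3)*z))/(C1 - exp(2*sqrt(3)*z)))


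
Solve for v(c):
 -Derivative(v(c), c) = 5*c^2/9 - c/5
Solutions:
 v(c) = C1 - 5*c^3/27 + c^2/10


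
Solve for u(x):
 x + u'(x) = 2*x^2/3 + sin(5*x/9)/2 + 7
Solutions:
 u(x) = C1 + 2*x^3/9 - x^2/2 + 7*x - 9*cos(5*x/9)/10


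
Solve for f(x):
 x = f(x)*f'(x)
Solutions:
 f(x) = -sqrt(C1 + x^2)
 f(x) = sqrt(C1 + x^2)


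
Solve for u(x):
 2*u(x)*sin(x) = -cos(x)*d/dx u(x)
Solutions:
 u(x) = C1*cos(x)^2


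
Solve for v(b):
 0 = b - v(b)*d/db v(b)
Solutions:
 v(b) = -sqrt(C1 + b^2)
 v(b) = sqrt(C1 + b^2)


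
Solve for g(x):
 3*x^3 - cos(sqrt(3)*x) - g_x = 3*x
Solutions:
 g(x) = C1 + 3*x^4/4 - 3*x^2/2 - sqrt(3)*sin(sqrt(3)*x)/3


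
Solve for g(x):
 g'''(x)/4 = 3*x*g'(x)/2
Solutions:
 g(x) = C1 + Integral(C2*airyai(6^(1/3)*x) + C3*airybi(6^(1/3)*x), x)


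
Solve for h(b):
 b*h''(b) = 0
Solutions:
 h(b) = C1 + C2*b


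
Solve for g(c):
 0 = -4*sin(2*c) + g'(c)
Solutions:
 g(c) = C1 - 2*cos(2*c)


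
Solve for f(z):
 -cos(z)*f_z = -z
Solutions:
 f(z) = C1 + Integral(z/cos(z), z)


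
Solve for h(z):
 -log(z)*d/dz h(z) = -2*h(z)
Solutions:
 h(z) = C1*exp(2*li(z))


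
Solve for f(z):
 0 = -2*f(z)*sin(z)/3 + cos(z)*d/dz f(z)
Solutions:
 f(z) = C1/cos(z)^(2/3)


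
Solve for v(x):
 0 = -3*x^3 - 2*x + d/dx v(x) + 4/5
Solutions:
 v(x) = C1 + 3*x^4/4 + x^2 - 4*x/5


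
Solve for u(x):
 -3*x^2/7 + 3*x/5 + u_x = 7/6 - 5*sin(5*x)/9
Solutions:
 u(x) = C1 + x^3/7 - 3*x^2/10 + 7*x/6 + cos(5*x)/9


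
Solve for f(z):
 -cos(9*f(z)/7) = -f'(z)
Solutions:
 -z - 7*log(sin(9*f(z)/7) - 1)/18 + 7*log(sin(9*f(z)/7) + 1)/18 = C1


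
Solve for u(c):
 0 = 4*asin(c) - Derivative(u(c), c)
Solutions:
 u(c) = C1 + 4*c*asin(c) + 4*sqrt(1 - c^2)


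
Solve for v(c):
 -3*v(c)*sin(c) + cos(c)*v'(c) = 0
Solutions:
 v(c) = C1/cos(c)^3


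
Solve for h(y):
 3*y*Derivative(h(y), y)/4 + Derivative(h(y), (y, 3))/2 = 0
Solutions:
 h(y) = C1 + Integral(C2*airyai(-2^(2/3)*3^(1/3)*y/2) + C3*airybi(-2^(2/3)*3^(1/3)*y/2), y)


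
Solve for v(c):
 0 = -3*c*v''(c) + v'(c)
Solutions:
 v(c) = C1 + C2*c^(4/3)


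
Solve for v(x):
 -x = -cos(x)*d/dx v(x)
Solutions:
 v(x) = C1 + Integral(x/cos(x), x)


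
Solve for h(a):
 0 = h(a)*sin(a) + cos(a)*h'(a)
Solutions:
 h(a) = C1*cos(a)


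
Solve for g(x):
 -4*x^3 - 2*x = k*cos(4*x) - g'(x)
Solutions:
 g(x) = C1 + k*sin(4*x)/4 + x^4 + x^2


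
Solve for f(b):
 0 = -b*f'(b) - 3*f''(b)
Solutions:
 f(b) = C1 + C2*erf(sqrt(6)*b/6)


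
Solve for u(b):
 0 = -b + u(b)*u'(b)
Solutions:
 u(b) = -sqrt(C1 + b^2)
 u(b) = sqrt(C1 + b^2)


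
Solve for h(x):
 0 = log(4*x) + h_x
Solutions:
 h(x) = C1 - x*log(x) - x*log(4) + x


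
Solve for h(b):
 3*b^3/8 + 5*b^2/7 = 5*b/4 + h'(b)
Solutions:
 h(b) = C1 + 3*b^4/32 + 5*b^3/21 - 5*b^2/8


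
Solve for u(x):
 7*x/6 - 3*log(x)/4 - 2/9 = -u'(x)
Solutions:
 u(x) = C1 - 7*x^2/12 + 3*x*log(x)/4 - 19*x/36


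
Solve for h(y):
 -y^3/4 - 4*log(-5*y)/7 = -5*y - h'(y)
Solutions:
 h(y) = C1 + y^4/16 - 5*y^2/2 + 4*y*log(-y)/7 + 4*y*(-1 + log(5))/7


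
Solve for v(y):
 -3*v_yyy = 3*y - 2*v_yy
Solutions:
 v(y) = C1 + C2*y + C3*exp(2*y/3) + y^3/4 + 9*y^2/8


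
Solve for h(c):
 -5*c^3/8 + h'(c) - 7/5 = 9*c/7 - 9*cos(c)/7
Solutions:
 h(c) = C1 + 5*c^4/32 + 9*c^2/14 + 7*c/5 - 9*sin(c)/7


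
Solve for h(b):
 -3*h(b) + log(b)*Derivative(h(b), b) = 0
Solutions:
 h(b) = C1*exp(3*li(b))


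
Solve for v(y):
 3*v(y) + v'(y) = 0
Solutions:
 v(y) = C1*exp(-3*y)


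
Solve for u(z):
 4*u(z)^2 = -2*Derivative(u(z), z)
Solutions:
 u(z) = 1/(C1 + 2*z)


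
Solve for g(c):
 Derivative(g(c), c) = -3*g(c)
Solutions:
 g(c) = C1*exp(-3*c)


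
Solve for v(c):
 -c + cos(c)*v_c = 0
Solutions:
 v(c) = C1 + Integral(c/cos(c), c)


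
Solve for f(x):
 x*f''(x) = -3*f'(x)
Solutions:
 f(x) = C1 + C2/x^2


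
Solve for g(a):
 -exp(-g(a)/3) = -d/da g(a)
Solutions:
 g(a) = 3*log(C1 + a/3)


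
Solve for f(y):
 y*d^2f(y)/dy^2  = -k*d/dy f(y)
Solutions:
 f(y) = C1 + y^(1 - re(k))*(C2*sin(log(y)*Abs(im(k))) + C3*cos(log(y)*im(k)))


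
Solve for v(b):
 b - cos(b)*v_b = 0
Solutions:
 v(b) = C1 + Integral(b/cos(b), b)


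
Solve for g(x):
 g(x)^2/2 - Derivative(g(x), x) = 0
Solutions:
 g(x) = -2/(C1 + x)


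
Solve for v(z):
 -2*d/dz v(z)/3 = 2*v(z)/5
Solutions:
 v(z) = C1*exp(-3*z/5)


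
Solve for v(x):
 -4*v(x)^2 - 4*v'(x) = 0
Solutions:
 v(x) = 1/(C1 + x)


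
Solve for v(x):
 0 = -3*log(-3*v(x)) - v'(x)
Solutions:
 Integral(1/(log(-_y) + log(3)), (_y, v(x)))/3 = C1 - x


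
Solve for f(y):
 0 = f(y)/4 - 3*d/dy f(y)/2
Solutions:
 f(y) = C1*exp(y/6)


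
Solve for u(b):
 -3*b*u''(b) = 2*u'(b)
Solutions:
 u(b) = C1 + C2*b^(1/3)


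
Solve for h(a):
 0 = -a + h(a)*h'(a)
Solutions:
 h(a) = -sqrt(C1 + a^2)
 h(a) = sqrt(C1 + a^2)


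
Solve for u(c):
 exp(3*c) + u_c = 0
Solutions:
 u(c) = C1 - exp(3*c)/3


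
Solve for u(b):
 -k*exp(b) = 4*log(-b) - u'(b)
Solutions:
 u(b) = C1 + 4*b*log(-b) - 4*b + k*exp(b)


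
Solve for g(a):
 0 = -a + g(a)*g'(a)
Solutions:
 g(a) = -sqrt(C1 + a^2)
 g(a) = sqrt(C1 + a^2)


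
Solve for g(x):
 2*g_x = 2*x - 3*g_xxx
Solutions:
 g(x) = C1 + C2*sin(sqrt(6)*x/3) + C3*cos(sqrt(6)*x/3) + x^2/2


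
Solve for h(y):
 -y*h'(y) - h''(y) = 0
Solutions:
 h(y) = C1 + C2*erf(sqrt(2)*y/2)


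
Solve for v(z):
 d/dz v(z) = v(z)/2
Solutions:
 v(z) = C1*exp(z/2)


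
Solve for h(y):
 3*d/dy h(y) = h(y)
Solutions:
 h(y) = C1*exp(y/3)


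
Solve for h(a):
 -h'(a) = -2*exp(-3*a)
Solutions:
 h(a) = C1 - 2*exp(-3*a)/3


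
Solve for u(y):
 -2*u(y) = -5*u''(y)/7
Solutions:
 u(y) = C1*exp(-sqrt(70)*y/5) + C2*exp(sqrt(70)*y/5)


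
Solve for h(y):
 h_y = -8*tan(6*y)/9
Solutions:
 h(y) = C1 + 4*log(cos(6*y))/27


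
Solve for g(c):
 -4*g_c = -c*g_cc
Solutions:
 g(c) = C1 + C2*c^5


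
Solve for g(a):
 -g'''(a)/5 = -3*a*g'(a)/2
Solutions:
 g(a) = C1 + Integral(C2*airyai(15^(1/3)*2^(2/3)*a/2) + C3*airybi(15^(1/3)*2^(2/3)*a/2), a)


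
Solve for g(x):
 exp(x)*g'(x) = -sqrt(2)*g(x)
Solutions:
 g(x) = C1*exp(sqrt(2)*exp(-x))


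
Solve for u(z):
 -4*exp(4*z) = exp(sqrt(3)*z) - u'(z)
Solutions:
 u(z) = C1 + exp(4*z) + sqrt(3)*exp(sqrt(3)*z)/3


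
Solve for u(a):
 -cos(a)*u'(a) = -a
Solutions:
 u(a) = C1 + Integral(a/cos(a), a)


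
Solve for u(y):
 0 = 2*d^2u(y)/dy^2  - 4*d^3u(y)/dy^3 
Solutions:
 u(y) = C1 + C2*y + C3*exp(y/2)


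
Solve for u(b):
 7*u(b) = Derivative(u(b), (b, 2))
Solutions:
 u(b) = C1*exp(-sqrt(7)*b) + C2*exp(sqrt(7)*b)


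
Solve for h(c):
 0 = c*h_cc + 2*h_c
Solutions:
 h(c) = C1 + C2/c


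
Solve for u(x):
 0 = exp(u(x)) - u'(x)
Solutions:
 u(x) = log(-1/(C1 + x))


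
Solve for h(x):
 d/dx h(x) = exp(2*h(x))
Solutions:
 h(x) = log(-sqrt(-1/(C1 + x))) - log(2)/2
 h(x) = log(-1/(C1 + x))/2 - log(2)/2


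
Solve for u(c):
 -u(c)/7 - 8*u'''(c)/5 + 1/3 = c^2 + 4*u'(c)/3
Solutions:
 u(c) = C1*exp(70^(1/3)*c*(-28*5^(1/3)/(27 + sqrt(8569))^(1/3) + 14^(1/3)*(27 + sqrt(8569))^(1/3))/168)*sin(sqrt(3)*70^(1/3)*c*(28*5^(1/3)/(27 + sqrt(8569))^(1/3) + 14^(1/3)*(27 + sqrt(8569))^(1/3))/168) + C2*exp(70^(1/3)*c*(-28*5^(1/3)/(27 + sqrt(8569))^(1/3) + 14^(1/3)*(27 + sqrt(8569))^(1/3))/168)*cos(sqrt(3)*70^(1/3)*c*(28*5^(1/3)/(27 + sqrt(8569))^(1/3) + 14^(1/3)*(27 + sqrt(8569))^(1/3))/168) + C3*exp(-70^(1/3)*c*(-28*5^(1/3)/(27 + sqrt(8569))^(1/3) + 14^(1/3)*(27 + sqrt(8569))^(1/3))/84) - 7*c^2 + 392*c/3 - 10955/9


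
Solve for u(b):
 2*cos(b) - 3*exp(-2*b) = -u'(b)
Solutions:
 u(b) = C1 - 2*sin(b) - 3*exp(-2*b)/2


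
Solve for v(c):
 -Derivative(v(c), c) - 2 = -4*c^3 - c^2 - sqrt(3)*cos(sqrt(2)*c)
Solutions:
 v(c) = C1 + c^4 + c^3/3 - 2*c + sqrt(6)*sin(sqrt(2)*c)/2


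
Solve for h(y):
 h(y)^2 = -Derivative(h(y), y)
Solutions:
 h(y) = 1/(C1 + y)


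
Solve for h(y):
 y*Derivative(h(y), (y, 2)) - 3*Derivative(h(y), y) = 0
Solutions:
 h(y) = C1 + C2*y^4


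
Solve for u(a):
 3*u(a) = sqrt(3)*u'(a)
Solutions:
 u(a) = C1*exp(sqrt(3)*a)


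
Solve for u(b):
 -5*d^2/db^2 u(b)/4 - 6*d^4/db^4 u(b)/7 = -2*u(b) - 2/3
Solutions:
 u(b) = C1*exp(-sqrt(3)*b*sqrt(-35 + sqrt(6601))/12) + C2*exp(sqrt(3)*b*sqrt(-35 + sqrt(6601))/12) + C3*sin(sqrt(3)*b*sqrt(35 + sqrt(6601))/12) + C4*cos(sqrt(3)*b*sqrt(35 + sqrt(6601))/12) - 1/3


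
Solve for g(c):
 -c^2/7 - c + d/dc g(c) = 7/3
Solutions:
 g(c) = C1 + c^3/21 + c^2/2 + 7*c/3


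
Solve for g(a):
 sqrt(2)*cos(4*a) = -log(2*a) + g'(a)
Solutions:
 g(a) = C1 + a*log(a) - a + a*log(2) + sqrt(2)*sin(4*a)/4


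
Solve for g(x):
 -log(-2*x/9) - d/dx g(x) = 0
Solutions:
 g(x) = C1 - x*log(-x) + x*(-log(2) + 1 + 2*log(3))


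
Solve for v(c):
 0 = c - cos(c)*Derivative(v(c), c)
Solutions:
 v(c) = C1 + Integral(c/cos(c), c)


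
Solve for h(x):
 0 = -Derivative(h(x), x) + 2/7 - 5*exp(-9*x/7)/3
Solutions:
 h(x) = C1 + 2*x/7 + 35*exp(-9*x/7)/27


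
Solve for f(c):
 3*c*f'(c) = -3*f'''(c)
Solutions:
 f(c) = C1 + Integral(C2*airyai(-c) + C3*airybi(-c), c)


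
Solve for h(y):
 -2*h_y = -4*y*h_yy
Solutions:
 h(y) = C1 + C2*y^(3/2)


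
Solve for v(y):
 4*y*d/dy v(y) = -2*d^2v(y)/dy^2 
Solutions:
 v(y) = C1 + C2*erf(y)


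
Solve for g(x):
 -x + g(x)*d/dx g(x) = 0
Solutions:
 g(x) = -sqrt(C1 + x^2)
 g(x) = sqrt(C1 + x^2)


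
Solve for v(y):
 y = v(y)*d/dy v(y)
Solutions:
 v(y) = -sqrt(C1 + y^2)
 v(y) = sqrt(C1 + y^2)


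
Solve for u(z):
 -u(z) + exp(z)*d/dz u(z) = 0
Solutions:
 u(z) = C1*exp(-exp(-z))


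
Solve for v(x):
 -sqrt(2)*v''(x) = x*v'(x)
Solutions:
 v(x) = C1 + C2*erf(2^(1/4)*x/2)


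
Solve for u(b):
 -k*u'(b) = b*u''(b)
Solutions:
 u(b) = C1 + b^(1 - re(k))*(C2*sin(log(b)*Abs(im(k))) + C3*cos(log(b)*im(k)))


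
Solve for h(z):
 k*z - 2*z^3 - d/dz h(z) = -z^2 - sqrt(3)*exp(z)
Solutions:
 h(z) = C1 + k*z^2/2 - z^4/2 + z^3/3 + sqrt(3)*exp(z)


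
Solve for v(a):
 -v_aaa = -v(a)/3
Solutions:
 v(a) = C3*exp(3^(2/3)*a/3) + (C1*sin(3^(1/6)*a/2) + C2*cos(3^(1/6)*a/2))*exp(-3^(2/3)*a/6)


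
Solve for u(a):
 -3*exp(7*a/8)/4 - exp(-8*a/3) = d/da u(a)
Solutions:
 u(a) = C1 - 6*exp(7*a/8)/7 + 3*exp(-8*a/3)/8


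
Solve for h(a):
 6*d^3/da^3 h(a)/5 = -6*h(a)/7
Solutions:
 h(a) = C3*exp(-5^(1/3)*7^(2/3)*a/7) + (C1*sin(sqrt(3)*5^(1/3)*7^(2/3)*a/14) + C2*cos(sqrt(3)*5^(1/3)*7^(2/3)*a/14))*exp(5^(1/3)*7^(2/3)*a/14)


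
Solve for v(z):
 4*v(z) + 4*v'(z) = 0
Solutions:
 v(z) = C1*exp(-z)


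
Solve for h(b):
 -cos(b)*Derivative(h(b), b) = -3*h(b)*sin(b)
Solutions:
 h(b) = C1/cos(b)^3


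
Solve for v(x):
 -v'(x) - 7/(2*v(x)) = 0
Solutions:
 v(x) = -sqrt(C1 - 7*x)
 v(x) = sqrt(C1 - 7*x)


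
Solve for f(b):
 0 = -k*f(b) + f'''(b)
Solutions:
 f(b) = C1*exp(b*k^(1/3)) + C2*exp(b*k^(1/3)*(-1 + sqrt(3)*I)/2) + C3*exp(-b*k^(1/3)*(1 + sqrt(3)*I)/2)


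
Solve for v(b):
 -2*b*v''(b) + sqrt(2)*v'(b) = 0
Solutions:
 v(b) = C1 + C2*b^(sqrt(2)/2 + 1)


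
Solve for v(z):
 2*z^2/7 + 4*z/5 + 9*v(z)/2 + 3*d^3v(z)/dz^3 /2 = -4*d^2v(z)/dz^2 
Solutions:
 v(z) = C3*exp(-3*z) - 4*z^2/63 - 8*z/45 + (C1*sin(sqrt(35)*z/6) + C2*cos(sqrt(35)*z/6))*exp(z/6) + 64/567


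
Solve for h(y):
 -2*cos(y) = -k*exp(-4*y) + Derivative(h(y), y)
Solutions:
 h(y) = C1 - k*exp(-4*y)/4 - 2*sin(y)


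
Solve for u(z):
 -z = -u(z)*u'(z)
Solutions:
 u(z) = -sqrt(C1 + z^2)
 u(z) = sqrt(C1 + z^2)


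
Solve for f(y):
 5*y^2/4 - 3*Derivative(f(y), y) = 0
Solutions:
 f(y) = C1 + 5*y^3/36


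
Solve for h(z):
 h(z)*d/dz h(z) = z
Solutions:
 h(z) = -sqrt(C1 + z^2)
 h(z) = sqrt(C1 + z^2)


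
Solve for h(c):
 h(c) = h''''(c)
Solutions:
 h(c) = C1*exp(-c) + C2*exp(c) + C3*sin(c) + C4*cos(c)


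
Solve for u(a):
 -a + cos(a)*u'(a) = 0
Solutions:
 u(a) = C1 + Integral(a/cos(a), a)


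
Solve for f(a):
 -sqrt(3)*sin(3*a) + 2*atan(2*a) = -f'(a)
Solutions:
 f(a) = C1 - 2*a*atan(2*a) + log(4*a^2 + 1)/2 - sqrt(3)*cos(3*a)/3


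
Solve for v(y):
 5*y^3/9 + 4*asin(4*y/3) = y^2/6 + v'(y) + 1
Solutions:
 v(y) = C1 + 5*y^4/36 - y^3/18 + 4*y*asin(4*y/3) - y + sqrt(9 - 16*y^2)


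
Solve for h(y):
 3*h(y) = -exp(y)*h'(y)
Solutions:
 h(y) = C1*exp(3*exp(-y))


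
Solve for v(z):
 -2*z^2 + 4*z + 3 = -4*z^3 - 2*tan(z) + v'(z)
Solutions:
 v(z) = C1 + z^4 - 2*z^3/3 + 2*z^2 + 3*z - 2*log(cos(z))


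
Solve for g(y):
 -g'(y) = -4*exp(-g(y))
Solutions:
 g(y) = log(C1 + 4*y)


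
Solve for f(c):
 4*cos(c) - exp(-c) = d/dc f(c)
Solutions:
 f(c) = C1 + 4*sin(c) + exp(-c)


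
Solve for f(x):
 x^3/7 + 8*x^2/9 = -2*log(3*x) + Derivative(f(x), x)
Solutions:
 f(x) = C1 + x^4/28 + 8*x^3/27 + 2*x*log(x) - 2*x + x*log(9)


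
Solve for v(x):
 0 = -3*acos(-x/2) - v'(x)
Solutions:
 v(x) = C1 - 3*x*acos(-x/2) - 3*sqrt(4 - x^2)


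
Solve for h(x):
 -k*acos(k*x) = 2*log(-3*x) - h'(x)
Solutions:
 h(x) = C1 + k*Piecewise((x*acos(k*x) - sqrt(-k^2*x^2 + 1)/k, Ne(k, 0)), (pi*x/2, True)) + 2*x*log(-x) - 2*x + 2*x*log(3)


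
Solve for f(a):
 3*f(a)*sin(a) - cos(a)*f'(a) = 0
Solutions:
 f(a) = C1/cos(a)^3


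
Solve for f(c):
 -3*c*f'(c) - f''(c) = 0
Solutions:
 f(c) = C1 + C2*erf(sqrt(6)*c/2)


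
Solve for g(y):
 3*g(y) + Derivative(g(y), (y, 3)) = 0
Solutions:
 g(y) = C3*exp(-3^(1/3)*y) + (C1*sin(3^(5/6)*y/2) + C2*cos(3^(5/6)*y/2))*exp(3^(1/3)*y/2)


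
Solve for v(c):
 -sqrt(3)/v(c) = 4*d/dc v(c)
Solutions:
 v(c) = -sqrt(C1 - 2*sqrt(3)*c)/2
 v(c) = sqrt(C1 - 2*sqrt(3)*c)/2


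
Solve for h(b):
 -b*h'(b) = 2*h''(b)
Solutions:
 h(b) = C1 + C2*erf(b/2)


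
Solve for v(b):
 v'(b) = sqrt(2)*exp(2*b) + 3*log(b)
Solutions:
 v(b) = C1 + 3*b*log(b) - 3*b + sqrt(2)*exp(2*b)/2


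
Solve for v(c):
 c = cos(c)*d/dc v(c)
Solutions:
 v(c) = C1 + Integral(c/cos(c), c)


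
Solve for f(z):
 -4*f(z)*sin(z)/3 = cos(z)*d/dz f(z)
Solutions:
 f(z) = C1*cos(z)^(4/3)


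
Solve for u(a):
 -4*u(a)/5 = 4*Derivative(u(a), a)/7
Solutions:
 u(a) = C1*exp(-7*a/5)


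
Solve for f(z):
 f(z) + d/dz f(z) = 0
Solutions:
 f(z) = C1*exp(-z)


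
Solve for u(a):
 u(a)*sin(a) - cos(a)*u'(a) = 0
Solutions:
 u(a) = C1/cos(a)


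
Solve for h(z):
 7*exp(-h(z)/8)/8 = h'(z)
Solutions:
 h(z) = 8*log(C1 + 7*z/64)


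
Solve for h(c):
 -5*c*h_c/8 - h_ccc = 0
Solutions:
 h(c) = C1 + Integral(C2*airyai(-5^(1/3)*c/2) + C3*airybi(-5^(1/3)*c/2), c)


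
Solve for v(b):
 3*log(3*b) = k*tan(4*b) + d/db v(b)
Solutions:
 v(b) = C1 + 3*b*log(b) - 3*b + 3*b*log(3) + k*log(cos(4*b))/4


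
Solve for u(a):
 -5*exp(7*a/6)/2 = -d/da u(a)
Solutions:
 u(a) = C1 + 15*exp(7*a/6)/7


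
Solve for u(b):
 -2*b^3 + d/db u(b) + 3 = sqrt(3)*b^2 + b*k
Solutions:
 u(b) = C1 + b^4/2 + sqrt(3)*b^3/3 + b^2*k/2 - 3*b


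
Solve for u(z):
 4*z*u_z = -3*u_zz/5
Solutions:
 u(z) = C1 + C2*erf(sqrt(30)*z/3)


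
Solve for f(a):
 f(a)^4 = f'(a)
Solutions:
 f(a) = (-1/(C1 + 3*a))^(1/3)
 f(a) = (-1/(C1 + a))^(1/3)*(-3^(2/3) - 3*3^(1/6)*I)/6
 f(a) = (-1/(C1 + a))^(1/3)*(-3^(2/3) + 3*3^(1/6)*I)/6


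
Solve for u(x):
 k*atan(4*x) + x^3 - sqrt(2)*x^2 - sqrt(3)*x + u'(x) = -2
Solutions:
 u(x) = C1 - k*(x*atan(4*x) - log(16*x^2 + 1)/8) - x^4/4 + sqrt(2)*x^3/3 + sqrt(3)*x^2/2 - 2*x


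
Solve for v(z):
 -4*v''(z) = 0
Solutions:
 v(z) = C1 + C2*z


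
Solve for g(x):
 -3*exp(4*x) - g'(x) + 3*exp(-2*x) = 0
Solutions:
 g(x) = C1 - 3*exp(4*x)/4 - 3*exp(-2*x)/2


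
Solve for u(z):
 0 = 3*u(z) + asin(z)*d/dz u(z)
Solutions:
 u(z) = C1*exp(-3*Integral(1/asin(z), z))


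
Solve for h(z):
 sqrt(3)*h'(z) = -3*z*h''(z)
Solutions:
 h(z) = C1 + C2*z^(1 - sqrt(3)/3)


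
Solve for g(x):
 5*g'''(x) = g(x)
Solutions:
 g(x) = C3*exp(5^(2/3)*x/5) + (C1*sin(sqrt(3)*5^(2/3)*x/10) + C2*cos(sqrt(3)*5^(2/3)*x/10))*exp(-5^(2/3)*x/10)


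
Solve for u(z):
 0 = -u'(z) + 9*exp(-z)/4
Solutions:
 u(z) = C1 - 9*exp(-z)/4


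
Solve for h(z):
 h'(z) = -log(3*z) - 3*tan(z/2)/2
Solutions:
 h(z) = C1 - z*log(z) - z*log(3) + z + 3*log(cos(z/2))


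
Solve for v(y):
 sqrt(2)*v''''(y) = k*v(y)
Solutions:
 v(y) = C1*exp(-2^(7/8)*k^(1/4)*y/2) + C2*exp(2^(7/8)*k^(1/4)*y/2) + C3*exp(-2^(7/8)*I*k^(1/4)*y/2) + C4*exp(2^(7/8)*I*k^(1/4)*y/2)


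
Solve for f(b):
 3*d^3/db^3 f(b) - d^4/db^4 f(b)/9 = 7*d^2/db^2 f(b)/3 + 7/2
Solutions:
 f(b) = C1 + C2*b + C3*exp(b*(27 - sqrt(645))/2) + C4*exp(b*(sqrt(645) + 27)/2) - 3*b^2/4
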